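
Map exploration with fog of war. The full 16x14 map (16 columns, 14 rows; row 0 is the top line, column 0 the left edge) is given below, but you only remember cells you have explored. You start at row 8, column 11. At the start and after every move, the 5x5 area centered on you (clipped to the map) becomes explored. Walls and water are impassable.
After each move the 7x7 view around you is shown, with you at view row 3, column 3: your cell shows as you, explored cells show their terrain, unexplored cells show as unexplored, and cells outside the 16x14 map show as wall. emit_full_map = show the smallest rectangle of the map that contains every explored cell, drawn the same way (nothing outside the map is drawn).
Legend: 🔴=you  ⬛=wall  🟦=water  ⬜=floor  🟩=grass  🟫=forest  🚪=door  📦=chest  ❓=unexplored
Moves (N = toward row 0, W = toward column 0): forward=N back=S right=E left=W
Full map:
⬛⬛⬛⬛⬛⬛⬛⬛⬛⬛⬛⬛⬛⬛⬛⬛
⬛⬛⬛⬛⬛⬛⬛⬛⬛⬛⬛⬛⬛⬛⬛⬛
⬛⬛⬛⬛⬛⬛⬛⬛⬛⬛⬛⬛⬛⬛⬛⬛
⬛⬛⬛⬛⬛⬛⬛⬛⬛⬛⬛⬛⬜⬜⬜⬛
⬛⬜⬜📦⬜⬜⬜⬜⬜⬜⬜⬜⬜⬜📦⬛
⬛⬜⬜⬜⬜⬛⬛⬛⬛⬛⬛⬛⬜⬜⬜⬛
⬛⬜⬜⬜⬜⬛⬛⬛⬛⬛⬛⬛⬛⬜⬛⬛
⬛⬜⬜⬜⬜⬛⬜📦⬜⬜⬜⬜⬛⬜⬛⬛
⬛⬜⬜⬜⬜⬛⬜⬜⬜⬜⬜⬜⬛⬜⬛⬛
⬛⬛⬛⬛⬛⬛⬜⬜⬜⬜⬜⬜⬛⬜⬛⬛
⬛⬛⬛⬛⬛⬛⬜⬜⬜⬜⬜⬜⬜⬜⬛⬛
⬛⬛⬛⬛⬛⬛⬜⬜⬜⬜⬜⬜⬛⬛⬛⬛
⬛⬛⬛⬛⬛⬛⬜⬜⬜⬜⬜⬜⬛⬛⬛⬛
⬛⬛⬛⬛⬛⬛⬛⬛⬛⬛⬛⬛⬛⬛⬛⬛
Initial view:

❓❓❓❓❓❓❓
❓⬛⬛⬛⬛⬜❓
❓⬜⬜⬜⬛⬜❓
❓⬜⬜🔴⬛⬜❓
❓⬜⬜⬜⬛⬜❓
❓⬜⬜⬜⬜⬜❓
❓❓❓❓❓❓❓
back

❓⬛⬛⬛⬛⬜❓
❓⬜⬜⬜⬛⬜❓
❓⬜⬜⬜⬛⬜❓
❓⬜⬜🔴⬛⬜❓
❓⬜⬜⬜⬜⬜❓
❓⬜⬜⬜⬛⬛❓
❓❓❓❓❓❓❓

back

❓⬜⬜⬜⬛⬜❓
❓⬜⬜⬜⬛⬜❓
❓⬜⬜⬜⬛⬜❓
❓⬜⬜🔴⬜⬜❓
❓⬜⬜⬜⬛⬛❓
❓⬜⬜⬜⬛⬛❓
❓❓❓❓❓❓❓

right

⬜⬜⬜⬛⬜❓❓
⬜⬜⬜⬛⬜⬛❓
⬜⬜⬜⬛⬜⬛❓
⬜⬜⬜🔴⬜⬛❓
⬜⬜⬜⬛⬛⬛❓
⬜⬜⬜⬛⬛⬛❓
❓❓❓❓❓❓❓

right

⬜⬜⬛⬜❓❓⬛
⬜⬜⬛⬜⬛⬛⬛
⬜⬜⬛⬜⬛⬛⬛
⬜⬜⬜🔴⬛⬛⬛
⬜⬜⬛⬛⬛⬛⬛
⬜⬜⬛⬛⬛⬛⬛
❓❓❓❓❓❓⬛

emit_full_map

⬛⬛⬛⬛⬜❓❓
⬜⬜⬜⬛⬜❓❓
⬜⬜⬜⬛⬜⬛⬛
⬜⬜⬜⬛⬜⬛⬛
⬜⬜⬜⬜🔴⬛⬛
⬜⬜⬜⬛⬛⬛⬛
⬜⬜⬜⬛⬛⬛⬛

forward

⬛⬛⬛⬜❓❓⬛
⬜⬜⬛⬜⬛⬛⬛
⬜⬜⬛⬜⬛⬛⬛
⬜⬜⬛🔴⬛⬛⬛
⬜⬜⬜⬜⬛⬛⬛
⬜⬜⬛⬛⬛⬛⬛
⬜⬜⬛⬛⬛⬛⬛

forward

❓❓❓❓❓❓⬛
⬛⬛⬛⬜⬛⬛⬛
⬜⬜⬛⬜⬛⬛⬛
⬜⬜⬛🔴⬛⬛⬛
⬜⬜⬛⬜⬛⬛⬛
⬜⬜⬜⬜⬛⬛⬛
⬜⬜⬛⬛⬛⬛⬛

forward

❓❓❓❓❓❓⬛
❓⬛⬜⬜⬜⬛⬛
⬛⬛⬛⬜⬛⬛⬛
⬜⬜⬛🔴⬛⬛⬛
⬜⬜⬛⬜⬛⬛⬛
⬜⬜⬛⬜⬛⬛⬛
⬜⬜⬜⬜⬛⬛⬛

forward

❓❓❓❓❓❓⬛
❓⬜⬜⬜📦⬛⬛
❓⬛⬜⬜⬜⬛⬛
⬛⬛⬛🔴⬛⬛⬛
⬜⬜⬛⬜⬛⬛⬛
⬜⬜⬛⬜⬛⬛⬛
⬜⬜⬛⬜⬛⬛⬛

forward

❓❓❓❓❓❓⬛
❓⬛⬜⬜⬜⬛⬛
❓⬜⬜⬜📦⬛⬛
❓⬛⬜🔴⬜⬛⬛
⬛⬛⬛⬜⬛⬛⬛
⬜⬜⬛⬜⬛⬛⬛
⬜⬜⬛⬜⬛⬛⬛

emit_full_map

❓❓⬛⬜⬜⬜⬛
❓❓⬜⬜⬜📦⬛
❓❓⬛⬜🔴⬜⬛
⬛⬛⬛⬛⬜⬛⬛
⬜⬜⬜⬛⬜⬛⬛
⬜⬜⬜⬛⬜⬛⬛
⬜⬜⬜⬛⬜⬛⬛
⬜⬜⬜⬜⬜⬛⬛
⬜⬜⬜⬛⬛⬛⬛
⬜⬜⬜⬛⬛⬛⬛

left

❓❓❓❓❓❓❓
❓⬛⬛⬜⬜⬜⬛
❓⬜⬜⬜⬜📦⬛
❓⬛⬛🔴⬜⬜⬛
⬛⬛⬛⬛⬜⬛⬛
⬜⬜⬜⬛⬜⬛⬛
⬜⬜⬜⬛⬜⬛⬛

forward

❓❓❓❓❓❓❓
❓⬛⬛⬛⬛⬛❓
❓⬛⬛⬜⬜⬜⬛
❓⬜⬜🔴⬜📦⬛
❓⬛⬛⬜⬜⬜⬛
⬛⬛⬛⬛⬜⬛⬛
⬜⬜⬜⬛⬜⬛⬛

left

❓❓❓❓❓❓❓
❓⬛⬛⬛⬛⬛⬛
❓⬛⬛⬛⬜⬜⬜
❓⬜⬜🔴⬜⬜📦
❓⬛⬛⬛⬜⬜⬜
❓⬛⬛⬛⬛⬜⬛
❓⬜⬜⬜⬛⬜⬛

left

❓❓❓❓❓❓❓
❓⬛⬛⬛⬛⬛⬛
❓⬛⬛⬛⬛⬜⬜
❓⬜⬜🔴⬜⬜⬜
❓⬛⬛⬛⬛⬜⬜
❓⬛⬛⬛⬛⬛⬜
❓❓⬜⬜⬜⬛⬜

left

❓❓❓❓❓❓❓
❓⬛⬛⬛⬛⬛⬛
❓⬛⬛⬛⬛⬛⬜
❓⬜⬜🔴⬜⬜⬜
❓⬛⬛⬛⬛⬛⬜
❓⬛⬛⬛⬛⬛⬛
❓❓❓⬜⬜⬜⬛

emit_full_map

⬛⬛⬛⬛⬛⬛⬛⬛❓
⬛⬛⬛⬛⬛⬜⬜⬜⬛
⬜⬜🔴⬜⬜⬜⬜📦⬛
⬛⬛⬛⬛⬛⬜⬜⬜⬛
⬛⬛⬛⬛⬛⬛⬜⬛⬛
❓❓⬜⬜⬜⬛⬜⬛⬛
❓❓⬜⬜⬜⬛⬜⬛⬛
❓❓⬜⬜⬜⬛⬜⬛⬛
❓❓⬜⬜⬜⬜⬜⬛⬛
❓❓⬜⬜⬜⬛⬛⬛⬛
❓❓⬜⬜⬜⬛⬛⬛⬛


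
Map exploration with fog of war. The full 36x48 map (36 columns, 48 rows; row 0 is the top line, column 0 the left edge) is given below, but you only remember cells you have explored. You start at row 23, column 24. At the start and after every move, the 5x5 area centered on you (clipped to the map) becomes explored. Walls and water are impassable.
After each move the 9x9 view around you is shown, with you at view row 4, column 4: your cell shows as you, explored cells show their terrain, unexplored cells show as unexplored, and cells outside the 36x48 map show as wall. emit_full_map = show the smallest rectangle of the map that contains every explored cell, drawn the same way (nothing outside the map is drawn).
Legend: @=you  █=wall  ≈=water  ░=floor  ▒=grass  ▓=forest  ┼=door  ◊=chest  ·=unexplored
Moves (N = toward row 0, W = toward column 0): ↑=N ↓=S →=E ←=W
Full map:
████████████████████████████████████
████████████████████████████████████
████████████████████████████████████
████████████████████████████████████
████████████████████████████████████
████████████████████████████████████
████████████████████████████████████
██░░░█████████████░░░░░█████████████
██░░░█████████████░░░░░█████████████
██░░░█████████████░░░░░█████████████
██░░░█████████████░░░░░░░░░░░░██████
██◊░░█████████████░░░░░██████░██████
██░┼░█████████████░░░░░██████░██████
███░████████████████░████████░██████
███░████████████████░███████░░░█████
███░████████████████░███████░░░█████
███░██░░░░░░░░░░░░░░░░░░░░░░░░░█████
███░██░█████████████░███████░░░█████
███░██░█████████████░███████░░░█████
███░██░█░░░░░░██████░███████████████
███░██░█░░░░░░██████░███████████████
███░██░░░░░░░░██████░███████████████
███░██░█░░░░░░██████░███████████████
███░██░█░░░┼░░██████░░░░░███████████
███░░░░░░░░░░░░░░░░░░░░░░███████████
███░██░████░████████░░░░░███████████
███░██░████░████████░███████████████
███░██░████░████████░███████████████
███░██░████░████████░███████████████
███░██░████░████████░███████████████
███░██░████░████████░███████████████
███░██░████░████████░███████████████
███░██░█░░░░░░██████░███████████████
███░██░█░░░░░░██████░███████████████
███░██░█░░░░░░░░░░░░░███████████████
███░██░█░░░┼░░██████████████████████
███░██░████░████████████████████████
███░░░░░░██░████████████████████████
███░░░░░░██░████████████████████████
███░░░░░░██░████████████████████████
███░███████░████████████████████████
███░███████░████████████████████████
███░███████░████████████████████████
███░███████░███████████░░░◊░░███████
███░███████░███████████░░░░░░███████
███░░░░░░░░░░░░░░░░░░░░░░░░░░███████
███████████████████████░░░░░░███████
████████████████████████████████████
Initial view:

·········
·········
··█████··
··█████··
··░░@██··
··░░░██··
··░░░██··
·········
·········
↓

·········
··█████··
··█████··
··░░░██··
··░░@██··
··░░░██··
··█████··
·········
·········

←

·········
···█████·
··██████·
··░░░░██·
··░░@░██·
··░░░░██·
··██████·
·········
·········

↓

···█████·
··██████·
··░░░░██·
··░░░░██·
··░░@░██·
··██████·
··█████··
·········
·········

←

····█████
···██████
··░░░░░██
··░░░░░██
··░░@░░██
··░██████
··░█████·
·········
·········

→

···█████·
··██████·
·░░░░░██·
·░░░░░██·
·░░░@░██·
·░██████·
·░█████··
·········
·········

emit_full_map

··█████
·██████
░░░░░██
░░░░░██
░░░@░██
░██████
░█████·

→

··█████··
·██████··
░░░░░██··
░░░░░██··
░░░░@██··
░██████··
░██████··
·········
·········

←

···█████·
··██████·
·░░░░░██·
·░░░░░██·
·░░░@░██·
·░██████·
·░██████·
·········
·········

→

··█████··
·██████··
░░░░░██··
░░░░░██··
░░░░@██··
░██████··
░██████··
·········
·········

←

···█████·
··██████·
·░░░░░██·
·░░░░░██·
·░░░@░██·
·░██████·
·░██████·
·········
·········


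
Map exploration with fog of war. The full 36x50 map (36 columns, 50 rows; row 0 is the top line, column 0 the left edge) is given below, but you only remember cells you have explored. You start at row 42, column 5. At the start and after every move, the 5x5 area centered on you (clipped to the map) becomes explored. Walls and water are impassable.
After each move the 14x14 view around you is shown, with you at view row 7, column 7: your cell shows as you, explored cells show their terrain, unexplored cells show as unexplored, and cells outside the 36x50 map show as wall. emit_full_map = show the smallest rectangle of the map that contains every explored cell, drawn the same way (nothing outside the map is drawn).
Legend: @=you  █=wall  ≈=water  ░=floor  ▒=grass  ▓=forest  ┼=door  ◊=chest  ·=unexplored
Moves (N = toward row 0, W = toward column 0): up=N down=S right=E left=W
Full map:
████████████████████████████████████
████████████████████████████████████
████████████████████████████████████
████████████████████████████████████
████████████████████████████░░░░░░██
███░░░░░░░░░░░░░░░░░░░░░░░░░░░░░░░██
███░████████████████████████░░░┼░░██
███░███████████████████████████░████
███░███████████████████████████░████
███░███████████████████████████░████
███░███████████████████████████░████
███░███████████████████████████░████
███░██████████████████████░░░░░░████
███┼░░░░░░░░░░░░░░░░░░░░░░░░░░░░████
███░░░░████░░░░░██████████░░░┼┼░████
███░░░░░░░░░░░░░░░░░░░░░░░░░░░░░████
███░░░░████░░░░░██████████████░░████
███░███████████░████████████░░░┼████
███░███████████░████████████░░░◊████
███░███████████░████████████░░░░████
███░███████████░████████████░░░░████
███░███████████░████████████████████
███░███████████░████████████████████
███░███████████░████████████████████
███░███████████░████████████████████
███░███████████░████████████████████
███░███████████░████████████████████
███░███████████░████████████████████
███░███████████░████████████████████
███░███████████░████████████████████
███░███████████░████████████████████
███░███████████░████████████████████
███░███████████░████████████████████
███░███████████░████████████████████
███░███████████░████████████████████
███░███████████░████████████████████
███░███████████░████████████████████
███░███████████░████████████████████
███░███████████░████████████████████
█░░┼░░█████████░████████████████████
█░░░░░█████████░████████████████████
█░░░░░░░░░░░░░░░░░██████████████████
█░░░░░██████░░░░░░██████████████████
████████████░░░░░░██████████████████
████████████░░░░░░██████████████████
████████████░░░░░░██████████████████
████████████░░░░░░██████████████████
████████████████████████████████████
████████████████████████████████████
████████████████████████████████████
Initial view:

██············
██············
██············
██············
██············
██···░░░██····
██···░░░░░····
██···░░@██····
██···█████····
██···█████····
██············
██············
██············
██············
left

███···········
███···········
███···········
███···········
███···········
███··░░░░██···
███··░░░░░░···
███··░░@░██···
███··██████···
███··██████···
███···········
███···········
███···········
███···········

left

████··········
████··········
████··········
████··········
████··········
████·░░░░░██··
████·░░░░░░░··
████·░░@░░██··
████·███████··
████·███████··
████··········
████··········
████··········
████··········

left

█████·········
█████·········
█████·········
█████·········
█████·········
██████░░░░░██·
██████░░░░░░░·
██████░@░░░██·
█████████████·
█████████████·
█████·········
█████·········
█████·········
█████·········

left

██████········
██████········
██████········
██████········
██████········
███████░░░░░██
███████░░░░░░░
███████@░░░░██
██████████████
██████████████
██████········
██████········
██████········
██████········

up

██████········
██████········
██████········
██████········
██████········
███████░░┼····
███████░░░░░██
███████@░░░░░░
███████░░░░░██
██████████████
██████████████
██████········
██████········
██████········

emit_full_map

█░░┼····
█░░░░░██
█@░░░░░░
█░░░░░██
████████
████████

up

██████········
██████········
██████········
██████········
██████········
█████████░····
███████░░┼····
███████@░░░░██
███████░░░░░░░
███████░░░░░██
██████████████
██████████████
██████········
██████········

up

██████········
██████········
██████········
██████········
██████········
█████████░····
█████████░····
███████@░┼····
███████░░░░░██
███████░░░░░░░
███████░░░░░██
██████████████
██████████████
██████········

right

█████·········
█████·········
█████·········
█████·········
█████·········
████████░█····
████████░█····
██████░@┼░····
██████░░░░░██·
██████░░░░░░░·
██████░░░░░██·
█████████████·
█████████████·
█████·········

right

████··········
████··········
████··········
████··········
████··········
███████░██····
███████░██····
█████░░@░░····
█████░░░░░██··
█████░░░░░░░··
█████░░░░░██··
████████████··
████████████··
████··········

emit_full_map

███░██··
███░██··
█░░@░░··
█░░░░░██
█░░░░░░░
█░░░░░██
████████
████████

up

████··········
████··········
████··········
████··········
████··········
████·██░██····
███████░██····
███████@██····
█████░░┼░░····
█████░░░░░██··
█████░░░░░░░··
█████░░░░░██··
████████████··
████████████··

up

████··········
████··········
████··········
████··········
████··········
████·██░██····
████·██░██····
███████@██····
███████░██····
█████░░┼░░····
█████░░░░░██··
█████░░░░░░░··
█████░░░░░██··
████████████··

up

████··········
████··········
████··········
████··········
████··········
████·██░██····
████·██░██····
████·██@██····
███████░██····
███████░██····
█████░░┼░░····
█████░░░░░██··
█████░░░░░░░··
█████░░░░░██··

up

████··········
████··········
████··········
████··········
████··········
████·██░██····
████·██░██····
████·██@██····
████·██░██····
███████░██····
███████░██····
█████░░┼░░····
█████░░░░░██··
█████░░░░░░░··

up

████··········
████··········
████··········
████··········
████··········
████·██░██····
████·██░██····
████·██@██····
████·██░██····
████·██░██····
███████░██····
███████░██····
█████░░┼░░····
█████░░░░░██··

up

████··········
████··········
████··········
████··········
████··········
████·██░██····
████·██░██····
████·██@██····
████·██░██····
████·██░██····
████·██░██····
███████░██····
███████░██····
█████░░┼░░····

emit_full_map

·██░██··
·██░██··
·██@██··
·██░██··
·██░██··
·██░██··
███░██··
███░██··
█░░┼░░··
█░░░░░██
█░░░░░░░
█░░░░░██
████████
████████


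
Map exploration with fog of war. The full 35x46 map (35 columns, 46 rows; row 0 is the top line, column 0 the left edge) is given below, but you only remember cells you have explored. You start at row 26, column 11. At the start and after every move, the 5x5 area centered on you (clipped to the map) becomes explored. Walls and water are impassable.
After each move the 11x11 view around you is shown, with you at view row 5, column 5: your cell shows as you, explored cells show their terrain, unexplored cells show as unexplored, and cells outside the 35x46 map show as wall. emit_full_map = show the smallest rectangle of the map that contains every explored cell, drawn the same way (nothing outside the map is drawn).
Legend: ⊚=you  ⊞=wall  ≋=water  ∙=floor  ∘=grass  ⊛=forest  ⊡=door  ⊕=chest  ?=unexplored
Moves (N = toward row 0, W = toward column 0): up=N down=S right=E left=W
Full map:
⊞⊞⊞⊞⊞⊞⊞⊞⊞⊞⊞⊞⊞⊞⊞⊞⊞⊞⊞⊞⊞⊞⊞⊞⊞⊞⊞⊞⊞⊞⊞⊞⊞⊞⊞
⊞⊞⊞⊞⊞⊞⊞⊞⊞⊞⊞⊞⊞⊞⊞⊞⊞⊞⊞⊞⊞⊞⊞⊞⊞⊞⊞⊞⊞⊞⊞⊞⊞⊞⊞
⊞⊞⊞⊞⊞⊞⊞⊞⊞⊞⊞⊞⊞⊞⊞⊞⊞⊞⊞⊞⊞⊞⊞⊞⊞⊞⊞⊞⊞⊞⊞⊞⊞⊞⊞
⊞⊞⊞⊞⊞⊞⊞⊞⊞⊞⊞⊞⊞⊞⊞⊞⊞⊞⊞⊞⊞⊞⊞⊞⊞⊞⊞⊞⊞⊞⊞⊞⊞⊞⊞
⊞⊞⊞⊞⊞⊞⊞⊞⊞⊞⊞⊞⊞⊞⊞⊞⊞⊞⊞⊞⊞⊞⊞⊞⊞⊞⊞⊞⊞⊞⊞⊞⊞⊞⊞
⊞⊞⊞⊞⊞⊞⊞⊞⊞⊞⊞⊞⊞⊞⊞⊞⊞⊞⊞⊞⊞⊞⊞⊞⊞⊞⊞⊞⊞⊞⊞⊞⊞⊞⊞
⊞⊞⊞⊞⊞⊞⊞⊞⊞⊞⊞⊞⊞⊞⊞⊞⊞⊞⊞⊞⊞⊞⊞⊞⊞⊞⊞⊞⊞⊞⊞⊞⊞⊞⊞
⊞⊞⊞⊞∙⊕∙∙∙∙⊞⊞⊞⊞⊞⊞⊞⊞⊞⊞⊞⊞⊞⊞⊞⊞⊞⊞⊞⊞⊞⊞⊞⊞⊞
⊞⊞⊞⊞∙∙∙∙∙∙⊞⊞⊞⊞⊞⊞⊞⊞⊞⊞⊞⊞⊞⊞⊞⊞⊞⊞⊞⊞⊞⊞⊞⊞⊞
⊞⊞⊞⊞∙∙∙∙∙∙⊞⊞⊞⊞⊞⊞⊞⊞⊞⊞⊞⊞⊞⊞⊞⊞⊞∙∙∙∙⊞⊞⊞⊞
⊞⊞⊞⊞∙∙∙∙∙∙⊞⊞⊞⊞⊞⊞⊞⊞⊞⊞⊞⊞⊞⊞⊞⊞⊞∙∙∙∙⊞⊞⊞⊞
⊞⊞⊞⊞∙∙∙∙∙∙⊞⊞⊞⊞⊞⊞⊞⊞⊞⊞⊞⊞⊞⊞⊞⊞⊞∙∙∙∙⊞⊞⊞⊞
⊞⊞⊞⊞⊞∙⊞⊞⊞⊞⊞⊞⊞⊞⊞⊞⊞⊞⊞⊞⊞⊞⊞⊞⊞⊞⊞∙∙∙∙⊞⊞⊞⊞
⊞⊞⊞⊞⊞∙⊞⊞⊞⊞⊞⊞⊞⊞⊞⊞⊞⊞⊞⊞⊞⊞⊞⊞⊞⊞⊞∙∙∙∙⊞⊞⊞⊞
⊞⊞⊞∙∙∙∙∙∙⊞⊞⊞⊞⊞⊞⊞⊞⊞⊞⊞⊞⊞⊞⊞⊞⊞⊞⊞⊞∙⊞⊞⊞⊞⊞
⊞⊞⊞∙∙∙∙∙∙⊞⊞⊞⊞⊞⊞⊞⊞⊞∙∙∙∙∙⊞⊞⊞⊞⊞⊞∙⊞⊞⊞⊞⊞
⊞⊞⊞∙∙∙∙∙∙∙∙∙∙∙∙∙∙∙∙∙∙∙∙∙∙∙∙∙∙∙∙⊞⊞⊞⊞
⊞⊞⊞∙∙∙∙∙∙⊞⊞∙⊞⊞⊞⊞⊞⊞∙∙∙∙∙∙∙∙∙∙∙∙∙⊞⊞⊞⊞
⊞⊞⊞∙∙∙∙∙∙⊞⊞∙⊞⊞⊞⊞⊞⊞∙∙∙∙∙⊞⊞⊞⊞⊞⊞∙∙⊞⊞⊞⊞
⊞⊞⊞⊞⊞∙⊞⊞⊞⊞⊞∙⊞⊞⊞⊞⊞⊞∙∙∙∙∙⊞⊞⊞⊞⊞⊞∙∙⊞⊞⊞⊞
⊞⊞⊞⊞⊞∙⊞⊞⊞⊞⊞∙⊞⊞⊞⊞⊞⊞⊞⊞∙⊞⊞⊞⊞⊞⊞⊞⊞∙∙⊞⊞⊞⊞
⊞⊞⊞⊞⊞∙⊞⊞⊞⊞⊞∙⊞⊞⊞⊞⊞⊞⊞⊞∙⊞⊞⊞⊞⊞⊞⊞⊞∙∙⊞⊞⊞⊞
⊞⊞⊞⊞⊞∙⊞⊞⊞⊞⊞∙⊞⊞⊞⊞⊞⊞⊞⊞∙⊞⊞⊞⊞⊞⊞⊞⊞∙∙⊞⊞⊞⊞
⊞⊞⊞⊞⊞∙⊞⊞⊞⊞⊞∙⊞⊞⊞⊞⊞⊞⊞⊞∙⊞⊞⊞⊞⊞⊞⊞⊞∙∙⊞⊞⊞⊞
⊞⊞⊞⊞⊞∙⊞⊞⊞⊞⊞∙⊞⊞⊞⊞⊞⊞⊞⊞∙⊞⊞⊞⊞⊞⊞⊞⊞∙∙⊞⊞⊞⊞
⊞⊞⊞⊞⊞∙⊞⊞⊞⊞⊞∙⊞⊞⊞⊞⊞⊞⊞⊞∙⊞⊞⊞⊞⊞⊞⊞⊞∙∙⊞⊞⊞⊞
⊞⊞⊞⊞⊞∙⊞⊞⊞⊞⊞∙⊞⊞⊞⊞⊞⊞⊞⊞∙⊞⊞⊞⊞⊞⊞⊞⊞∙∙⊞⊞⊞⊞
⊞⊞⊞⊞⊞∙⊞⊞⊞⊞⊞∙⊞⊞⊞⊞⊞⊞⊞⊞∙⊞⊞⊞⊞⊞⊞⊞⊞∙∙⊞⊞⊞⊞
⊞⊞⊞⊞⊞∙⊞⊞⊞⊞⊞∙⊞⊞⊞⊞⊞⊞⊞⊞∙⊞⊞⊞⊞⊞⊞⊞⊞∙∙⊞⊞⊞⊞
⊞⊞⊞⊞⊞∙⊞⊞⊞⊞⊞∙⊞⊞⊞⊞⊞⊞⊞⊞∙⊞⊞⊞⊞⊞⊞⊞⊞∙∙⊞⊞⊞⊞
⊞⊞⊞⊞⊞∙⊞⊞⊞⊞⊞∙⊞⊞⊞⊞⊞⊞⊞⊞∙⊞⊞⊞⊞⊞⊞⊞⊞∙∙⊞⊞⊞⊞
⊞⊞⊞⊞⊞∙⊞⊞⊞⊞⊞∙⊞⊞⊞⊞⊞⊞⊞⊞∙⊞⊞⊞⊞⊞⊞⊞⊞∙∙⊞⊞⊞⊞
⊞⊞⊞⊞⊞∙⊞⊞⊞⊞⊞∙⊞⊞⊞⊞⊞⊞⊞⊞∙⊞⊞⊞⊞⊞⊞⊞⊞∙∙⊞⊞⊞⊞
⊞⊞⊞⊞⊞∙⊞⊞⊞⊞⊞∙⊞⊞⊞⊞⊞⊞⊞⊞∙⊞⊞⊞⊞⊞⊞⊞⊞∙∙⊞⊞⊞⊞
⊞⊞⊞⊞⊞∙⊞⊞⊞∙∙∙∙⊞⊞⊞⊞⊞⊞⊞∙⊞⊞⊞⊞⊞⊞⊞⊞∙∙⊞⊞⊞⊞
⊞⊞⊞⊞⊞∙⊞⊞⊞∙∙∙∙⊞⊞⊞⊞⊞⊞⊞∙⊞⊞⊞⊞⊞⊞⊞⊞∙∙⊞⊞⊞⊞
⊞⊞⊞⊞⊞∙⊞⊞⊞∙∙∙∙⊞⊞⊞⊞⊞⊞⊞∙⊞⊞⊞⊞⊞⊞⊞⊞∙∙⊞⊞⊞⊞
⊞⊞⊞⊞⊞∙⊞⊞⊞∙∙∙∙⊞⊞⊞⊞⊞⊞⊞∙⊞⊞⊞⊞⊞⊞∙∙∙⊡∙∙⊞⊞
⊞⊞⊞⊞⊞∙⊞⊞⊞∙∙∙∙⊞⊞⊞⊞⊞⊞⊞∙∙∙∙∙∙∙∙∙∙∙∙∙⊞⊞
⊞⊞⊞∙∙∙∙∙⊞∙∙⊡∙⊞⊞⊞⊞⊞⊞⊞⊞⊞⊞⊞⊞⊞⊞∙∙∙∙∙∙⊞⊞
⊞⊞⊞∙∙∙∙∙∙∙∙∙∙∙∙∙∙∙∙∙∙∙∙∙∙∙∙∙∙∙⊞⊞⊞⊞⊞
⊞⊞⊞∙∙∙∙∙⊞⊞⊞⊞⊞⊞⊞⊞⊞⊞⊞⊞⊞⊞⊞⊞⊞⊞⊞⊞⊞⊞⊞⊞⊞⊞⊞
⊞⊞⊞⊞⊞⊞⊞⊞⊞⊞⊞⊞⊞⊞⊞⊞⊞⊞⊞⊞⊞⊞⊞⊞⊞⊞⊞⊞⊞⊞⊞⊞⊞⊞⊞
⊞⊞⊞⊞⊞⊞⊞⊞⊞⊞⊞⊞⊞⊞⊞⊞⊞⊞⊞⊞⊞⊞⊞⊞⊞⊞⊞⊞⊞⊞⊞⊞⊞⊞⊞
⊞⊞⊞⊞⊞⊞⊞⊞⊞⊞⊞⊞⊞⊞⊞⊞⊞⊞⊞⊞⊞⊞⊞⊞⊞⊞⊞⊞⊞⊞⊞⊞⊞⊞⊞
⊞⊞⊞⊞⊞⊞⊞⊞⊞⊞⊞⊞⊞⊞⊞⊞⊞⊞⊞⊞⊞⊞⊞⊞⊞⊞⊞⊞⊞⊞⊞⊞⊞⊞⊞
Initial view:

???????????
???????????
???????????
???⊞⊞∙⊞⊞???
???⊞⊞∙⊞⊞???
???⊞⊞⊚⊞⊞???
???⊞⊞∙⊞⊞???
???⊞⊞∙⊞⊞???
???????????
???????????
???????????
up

???????????
???????????
???????????
???⊞⊞∙⊞⊞???
???⊞⊞∙⊞⊞???
???⊞⊞⊚⊞⊞???
???⊞⊞∙⊞⊞???
???⊞⊞∙⊞⊞???
???⊞⊞∙⊞⊞???
???????????
???????????

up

???????????
???????????
???????????
???⊞⊞∙⊞⊞???
???⊞⊞∙⊞⊞???
???⊞⊞⊚⊞⊞???
???⊞⊞∙⊞⊞???
???⊞⊞∙⊞⊞???
???⊞⊞∙⊞⊞???
???⊞⊞∙⊞⊞???
???????????

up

???????????
???????????
???????????
???⊞⊞∙⊞⊞???
???⊞⊞∙⊞⊞???
???⊞⊞⊚⊞⊞???
???⊞⊞∙⊞⊞???
???⊞⊞∙⊞⊞???
???⊞⊞∙⊞⊞???
???⊞⊞∙⊞⊞???
???⊞⊞∙⊞⊞???

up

???????????
???????????
???????????
???⊞⊞∙⊞⊞???
???⊞⊞∙⊞⊞???
???⊞⊞⊚⊞⊞???
???⊞⊞∙⊞⊞???
???⊞⊞∙⊞⊞???
???⊞⊞∙⊞⊞???
???⊞⊞∙⊞⊞???
???⊞⊞∙⊞⊞???

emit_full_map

⊞⊞∙⊞⊞
⊞⊞∙⊞⊞
⊞⊞⊚⊞⊞
⊞⊞∙⊞⊞
⊞⊞∙⊞⊞
⊞⊞∙⊞⊞
⊞⊞∙⊞⊞
⊞⊞∙⊞⊞
⊞⊞∙⊞⊞


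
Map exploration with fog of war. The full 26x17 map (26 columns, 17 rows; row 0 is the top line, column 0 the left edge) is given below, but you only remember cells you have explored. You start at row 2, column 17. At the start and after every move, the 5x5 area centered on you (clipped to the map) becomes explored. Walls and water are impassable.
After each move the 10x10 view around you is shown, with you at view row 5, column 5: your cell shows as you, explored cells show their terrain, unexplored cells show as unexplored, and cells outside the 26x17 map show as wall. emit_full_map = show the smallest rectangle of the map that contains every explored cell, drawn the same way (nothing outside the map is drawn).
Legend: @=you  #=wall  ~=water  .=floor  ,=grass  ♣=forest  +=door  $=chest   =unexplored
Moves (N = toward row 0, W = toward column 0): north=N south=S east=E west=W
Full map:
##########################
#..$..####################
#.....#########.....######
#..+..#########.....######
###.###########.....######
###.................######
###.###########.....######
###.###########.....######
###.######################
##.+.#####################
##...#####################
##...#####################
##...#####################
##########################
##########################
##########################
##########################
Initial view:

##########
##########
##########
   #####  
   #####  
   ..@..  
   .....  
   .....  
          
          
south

##########
##########
   #####  
   #####  
   .....  
   ..@..  
   .....  
   .....  
          
          

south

##########
   #####  
   #####  
   .....  
   .....  
   ..@..  
   .....  
   .....  
          
          

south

   #####  
   #####  
   .....  
   .....  
   .....  
   ..@..  
   .....  
   .....  
          
          

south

   #####  
   .....  
   .....  
   .....  
   .....  
   ..@..  
   .....  
   #####  
          
          

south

   .....  
   .....  
   .....  
   .....  
   .....  
   ..@..  
   #####  
   #####  
          
          

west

    ..... 
    ..... 
    ..... 
   ...... 
   #..... 
   #.@... 
   ###### 
   ###### 
          
          

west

     .....
     .....
     .....
   .......
   ##.....
   ##@....
   #######
   #######
          
          

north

     #####
     .....
     .....
   ##.....
   .......
   ##@....
   ##.....
   #######
   #######
          

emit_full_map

  #####
  #####
  .....
  .....
##.....
.......
##@....
##.....
#######
#######

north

     #####
     #####
     .....
   ##.....
   ##.....
   ..@....
   ##.....
   ##.....
   #######
   #######

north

##########
     #####
     #####
   ##.....
   ##.....
   ##@....
   .......
   ##.....
   ##.....
   #######

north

##########
##########
     #####
   #######
   ##.....
   ##@....
   ##.....
   .......
   ##.....
   ##.....

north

##########
##########
##########
   #######
   #######
   ##@....
   ##.....
   ##.....
   .......
   ##.....

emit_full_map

#######
#######
##@....
##.....
##.....
.......
##.....
##.....
#######
#######

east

##########
##########
##########
  ####### 
  ####### 
  ##.@... 
  ##..... 
  ##..... 
  ....... 
  ##..... 

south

##########
##########
  ####### 
  ####### 
  ##..... 
  ##.@... 
  ##..... 
  ....... 
  ##..... 
  ##..... 

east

##########
##########
 #######  
 #######  
 ##.....  
 ##..@..  
 ##.....  
 .......  
 ##.....  
 ##.....  

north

##########
##########
##########
 #######  
 #######  
 ##..@..  
 ##.....  
 ##.....  
 .......  
 ##.....  

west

##########
##########
##########
  ####### 
  ####### 
  ##.@... 
  ##..... 
  ##..... 
  ....... 
  ##..... 

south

##########
##########
  ####### 
  ####### 
  ##..... 
  ##.@... 
  ##..... 
  ....... 
  ##..... 
  ##..... 


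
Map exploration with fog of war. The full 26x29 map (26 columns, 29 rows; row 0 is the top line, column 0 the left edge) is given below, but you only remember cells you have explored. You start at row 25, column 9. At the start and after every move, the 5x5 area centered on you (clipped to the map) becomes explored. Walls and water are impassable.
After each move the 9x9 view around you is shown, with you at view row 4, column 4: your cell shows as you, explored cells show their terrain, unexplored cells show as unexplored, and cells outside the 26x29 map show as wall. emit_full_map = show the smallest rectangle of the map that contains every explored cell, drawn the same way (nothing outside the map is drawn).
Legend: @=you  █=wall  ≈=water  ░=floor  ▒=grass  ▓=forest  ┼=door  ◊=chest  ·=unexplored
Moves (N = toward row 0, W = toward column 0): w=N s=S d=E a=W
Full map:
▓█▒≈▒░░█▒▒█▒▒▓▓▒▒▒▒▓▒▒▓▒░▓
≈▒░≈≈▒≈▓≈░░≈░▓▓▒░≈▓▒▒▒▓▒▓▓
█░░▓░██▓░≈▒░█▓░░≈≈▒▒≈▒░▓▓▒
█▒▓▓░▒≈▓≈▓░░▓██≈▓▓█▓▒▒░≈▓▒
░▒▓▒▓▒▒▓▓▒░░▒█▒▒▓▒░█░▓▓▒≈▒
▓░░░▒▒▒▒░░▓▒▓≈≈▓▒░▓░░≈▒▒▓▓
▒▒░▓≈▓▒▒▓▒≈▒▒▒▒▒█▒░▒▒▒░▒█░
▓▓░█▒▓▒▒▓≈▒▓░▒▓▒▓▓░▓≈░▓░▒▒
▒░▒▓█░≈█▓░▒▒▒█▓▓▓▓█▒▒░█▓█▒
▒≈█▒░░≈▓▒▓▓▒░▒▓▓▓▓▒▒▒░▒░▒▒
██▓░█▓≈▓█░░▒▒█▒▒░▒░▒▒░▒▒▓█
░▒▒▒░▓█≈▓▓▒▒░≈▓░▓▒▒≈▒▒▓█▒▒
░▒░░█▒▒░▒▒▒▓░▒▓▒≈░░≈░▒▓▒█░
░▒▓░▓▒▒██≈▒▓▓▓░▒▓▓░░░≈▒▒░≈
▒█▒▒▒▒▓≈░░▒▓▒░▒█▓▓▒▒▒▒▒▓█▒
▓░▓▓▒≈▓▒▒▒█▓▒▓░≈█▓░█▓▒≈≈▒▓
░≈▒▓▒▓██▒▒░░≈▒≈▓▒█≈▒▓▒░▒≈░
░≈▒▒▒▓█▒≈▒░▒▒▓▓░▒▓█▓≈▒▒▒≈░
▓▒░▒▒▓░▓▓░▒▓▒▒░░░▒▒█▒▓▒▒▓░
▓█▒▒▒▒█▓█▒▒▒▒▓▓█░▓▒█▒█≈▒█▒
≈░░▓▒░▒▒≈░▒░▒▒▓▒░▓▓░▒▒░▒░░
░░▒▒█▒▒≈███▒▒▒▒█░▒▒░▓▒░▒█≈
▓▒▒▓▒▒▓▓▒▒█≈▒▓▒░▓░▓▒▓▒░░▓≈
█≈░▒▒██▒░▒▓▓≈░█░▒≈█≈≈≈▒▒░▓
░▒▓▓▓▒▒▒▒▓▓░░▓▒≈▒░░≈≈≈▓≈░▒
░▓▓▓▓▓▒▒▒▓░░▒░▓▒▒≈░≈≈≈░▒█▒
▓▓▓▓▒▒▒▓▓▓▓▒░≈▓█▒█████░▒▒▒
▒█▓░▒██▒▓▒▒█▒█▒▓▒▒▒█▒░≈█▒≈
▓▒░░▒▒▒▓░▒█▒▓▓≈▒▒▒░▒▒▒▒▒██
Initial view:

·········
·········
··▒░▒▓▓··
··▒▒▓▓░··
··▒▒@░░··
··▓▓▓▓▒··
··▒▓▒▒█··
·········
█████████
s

·········
··▒░▒▓▓··
··▒▒▓▓░··
··▒▒▓░░··
··▓▓@▓▒··
··▒▓▒▒█··
··▓░▒█▒··
█████████
█████████

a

·········
···▒░▒▓▓·
··▒▒▒▓▓░·
··▒▒▒▓░░·
··▒▓@▓▓▒·
··█▒▓▒▒█·
··▒▓░▒█▒·
█████████
█████████

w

·········
·········
··█▒░▒▓▓·
··▒▒▒▓▓░·
··▒▒@▓░░·
··▒▓▓▓▓▒·
··█▒▓▒▒█·
··▒▓░▒█▒·
█████████

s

·········
··█▒░▒▓▓·
··▒▒▒▓▓░·
··▒▒▒▓░░·
··▒▓@▓▓▒·
··█▒▓▒▒█·
··▒▓░▒█▒·
█████████
█████████

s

··█▒░▒▓▓·
··▒▒▒▓▓░·
··▒▒▒▓░░·
··▒▓▓▓▓▒·
··█▒@▒▒█·
··▒▓░▒█▒·
█████████
█████████
█████████

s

··▒▒▒▓▓░·
··▒▒▒▓░░·
··▒▓▓▓▓▒·
··█▒▓▒▒█·
··▒▓@▒█▒·
█████████
█████████
█████████
█████████

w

··█▒░▒▓▓·
··▒▒▒▓▓░·
··▒▒▒▓░░·
··▒▓▓▓▓▒·
··█▒@▒▒█·
··▒▓░▒█▒·
█████████
█████████
█████████

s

··▒▒▒▓▓░·
··▒▒▒▓░░·
··▒▓▓▓▓▒·
··█▒▓▒▒█·
··▒▓@▒█▒·
█████████
█████████
█████████
█████████

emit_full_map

█▒░▒▓▓
▒▒▒▓▓░
▒▒▒▓░░
▒▓▓▓▓▒
█▒▓▒▒█
▒▓@▒█▒
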